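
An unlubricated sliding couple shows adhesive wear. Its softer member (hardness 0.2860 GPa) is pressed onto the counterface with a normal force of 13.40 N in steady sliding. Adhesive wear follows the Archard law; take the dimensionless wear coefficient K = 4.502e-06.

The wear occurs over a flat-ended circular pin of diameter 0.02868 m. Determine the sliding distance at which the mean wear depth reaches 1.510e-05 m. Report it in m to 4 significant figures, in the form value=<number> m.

value=4.625e+04 m

Quoted intermediates are rounded. All working math keeps full precision; a single final rounding, at four significant digits.
Convert: Hardness H = 0.2860 GPa = 2.860e+08 Pa.
Convert: Contact area A = π·d²/4 = π·(0.02868 m)²/4 = 6.460e-04 m².
Working in SI base units: W = 13.40 N, H = 2.860e+08 Pa, K = 4.502e-06.
Allowed volume V_lim = h_lim·A = 1.510e-05 · 6.460e-04 = 9.755e-09 m³.
Sliding life L = V_lim·H/(K·W) = 9.755e-09 · 2.860e+08 / (4.502e-06 · 13.40) = 4.625e+04 m.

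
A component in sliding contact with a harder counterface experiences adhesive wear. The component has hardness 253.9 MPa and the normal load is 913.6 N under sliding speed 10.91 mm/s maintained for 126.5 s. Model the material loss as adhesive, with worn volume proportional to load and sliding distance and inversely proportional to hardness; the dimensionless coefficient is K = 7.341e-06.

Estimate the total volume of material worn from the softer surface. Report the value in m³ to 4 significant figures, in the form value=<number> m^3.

Every step carries full float precision, and intermediate values appear rounded, and rounded once at the end: 4 significant figures.
Sliding speed v = 10.91 mm/s = 0.01091 m/s. Distance L = v·t = 0.01091 m/s × 126.5 s = 1.380 m.
Hardness H = 253.9 MPa = 2.539e+08 Pa.
In SI base units: W = 913.6 N, H = 2.539e+08 Pa, K = 7.341e-06.
Worn volume V = K·W·L/H = 7.341e-06 · 913.6 · 1.380 / 2.539e+08 = 3.646e-11 m³.

value=3.646e-11 m^3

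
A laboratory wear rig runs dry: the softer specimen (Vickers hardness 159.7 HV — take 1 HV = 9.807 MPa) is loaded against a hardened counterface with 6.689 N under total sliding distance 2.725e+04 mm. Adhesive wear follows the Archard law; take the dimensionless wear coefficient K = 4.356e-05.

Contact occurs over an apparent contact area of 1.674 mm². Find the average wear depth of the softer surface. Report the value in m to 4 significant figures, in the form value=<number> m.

All working math holds full precision. Intermediates are shown rounded; rounded once at the end to 4 significant figures.
Path length L = 2.725e+04 mm = 27.25 m.
Hardness H = 159.7 HV × 9.807 MPa/HV = 1566 MPa = 1.566e+09 Pa.
Contact area A = 1.674 mm² = 1.674e-06 m².
Expressed in SI base units: W = 6.689 N, H = 1.566e+09 Pa, K = 4.356e-05.
Volume removed: V = K·W·L/H = 4.356e-05 · 6.689 · 27.25 / 1.566e+09 = 5.070e-12 m³.
Mean wear depth h = V/A = 5.070e-12 / 1.674e-06 = 3.028e-06 m.

value=3.028e-06 m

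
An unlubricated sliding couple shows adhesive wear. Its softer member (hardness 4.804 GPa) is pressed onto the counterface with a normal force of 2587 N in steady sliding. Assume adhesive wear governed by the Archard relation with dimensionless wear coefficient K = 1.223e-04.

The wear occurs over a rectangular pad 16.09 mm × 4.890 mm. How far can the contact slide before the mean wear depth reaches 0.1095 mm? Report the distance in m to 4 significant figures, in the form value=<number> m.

Intermediate values are printed rounded; each operation keeps full float precision. Rounded just once to 4 significant figures.
Hardness H = 4.804 GPa = 4.804e+09 Pa.
Pad sides 16.09 mm × 4.890 mm = 0.01609 m × 0.004890 m. Contact area A = 0.01609 m × 0.004890 m = 7.868e-05 m².
Depth limit h_lim = 0.1095 mm = 1.095e-04 m.
In SI base units: W = 2587 N, H = 4.804e+09 Pa, K = 1.223e-04.
Wearable volume V_lim = h_lim·A = 1.095e-04 · 7.868e-05 = 8.615e-09 m³.
Life L = V_lim·H/(K·W) = 8.615e-09 · 4.804e+09 / (1.223e-04 · 2587) = 130.8 m.

value=130.8 m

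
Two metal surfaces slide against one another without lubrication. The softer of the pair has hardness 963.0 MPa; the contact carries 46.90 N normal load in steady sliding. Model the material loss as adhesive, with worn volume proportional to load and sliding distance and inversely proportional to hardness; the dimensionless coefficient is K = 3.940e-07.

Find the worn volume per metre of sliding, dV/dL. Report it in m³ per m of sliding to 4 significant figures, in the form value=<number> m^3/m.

The intermediates are displayed rounded. All working math keeps full precision; one final rounding, at four significant digits.
Convert: Hardness H = 963.0 MPa = 9.630e+08 Pa.
Collected in SI base units: W = 46.90 N, H = 9.630e+08 Pa, K = 3.940e-07.
Wear rate dV/dL = K·W/H: 3.940e-07 · 46.90 / 9.630e+08 = 1.919e-14 m³/m.

value=1.919e-14 m^3/m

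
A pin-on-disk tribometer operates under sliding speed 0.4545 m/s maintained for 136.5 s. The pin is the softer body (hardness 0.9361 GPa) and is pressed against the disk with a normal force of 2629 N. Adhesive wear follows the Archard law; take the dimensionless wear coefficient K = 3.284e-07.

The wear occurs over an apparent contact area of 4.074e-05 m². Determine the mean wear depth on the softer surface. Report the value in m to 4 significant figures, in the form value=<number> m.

value=1.404e-06 m

The intermediates are shown rounded, and all arithmetic keeps full float precision; rounded just once to four significant figures.
Convert: The distance L = v·t = 0.4545 m/s × 136.5 s = 62.04 m.
Convert: Hardness H = 0.9361 GPa = 9.361e+08 Pa.
In SI base units, W = 2629 N, H = 9.361e+08 Pa, K = 3.284e-07.
Wear volume V = K·W·L/H = 3.284e-07 · 2629 · 62.04 / 9.361e+08 = 5.722e-11 m³.
Depth h = V/A = 5.722e-11 / 4.074e-05 = 1.404e-06 m.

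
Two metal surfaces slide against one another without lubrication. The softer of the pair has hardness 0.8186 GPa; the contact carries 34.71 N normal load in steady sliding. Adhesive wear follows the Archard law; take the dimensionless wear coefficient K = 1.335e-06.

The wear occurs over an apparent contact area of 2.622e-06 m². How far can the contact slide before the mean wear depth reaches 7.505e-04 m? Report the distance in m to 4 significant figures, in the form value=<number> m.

The algebra holds exact precision, and shown intermediates are rounded — rounded just once to 4 significant figures.
Hardness H = 0.8186 GPa = 8.186e+08 Pa.
Collected in SI base units: W = 34.71 N, H = 8.186e+08 Pa, K = 1.335e-06.
Wearable volume V_lim = h_lim·A = 7.505e-04 · 2.622e-06 = 1.968e-09 m³.
Life L = V_lim·H/(K·W) = 1.968e-09 · 8.186e+08 / (1.335e-06 · 34.71) = 3.476e+04 m.

value=3.476e+04 m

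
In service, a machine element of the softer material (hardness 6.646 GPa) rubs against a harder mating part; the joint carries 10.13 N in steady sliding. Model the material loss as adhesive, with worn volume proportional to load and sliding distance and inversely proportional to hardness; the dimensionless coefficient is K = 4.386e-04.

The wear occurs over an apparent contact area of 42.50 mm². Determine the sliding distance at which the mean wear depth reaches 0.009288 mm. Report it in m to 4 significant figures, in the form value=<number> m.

value=590.5 m

All arithmetic maintains exact precision. Intermediate values are shown rounded, and a single final rounding, at 4 significant digits.
Convert: Hardness H = 6.646 GPa = 6.646e+09 Pa.
Convert: Contact area A = 42.50 mm² = 4.250e-05 m².
Convert: Depth limit h_lim = 0.009288 mm = 9.288e-06 m.
Expressed in SI base units: W = 10.13 N, H = 6.646e+09 Pa, K = 4.386e-04.
Allowed volume V_lim = h_lim·A = 9.288e-06 · 4.250e-05 = 3.947e-10 m³.
Thus life L = V_lim·H/(K·W) = 3.947e-10 · 6.646e+09 / (4.386e-04 · 10.13) = 590.5 m.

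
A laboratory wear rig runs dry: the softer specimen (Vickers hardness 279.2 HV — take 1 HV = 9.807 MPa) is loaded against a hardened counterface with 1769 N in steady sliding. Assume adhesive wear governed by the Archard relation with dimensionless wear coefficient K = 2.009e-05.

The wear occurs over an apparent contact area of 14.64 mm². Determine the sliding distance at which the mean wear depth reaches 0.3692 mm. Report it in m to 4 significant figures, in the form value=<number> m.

All arithmetic keeps full precision. The intermediates are displayed rounded, and a lone final rounding, at 4 significant figures.
Convert: Hardness H = 279.2 HV × 9.807 MPa/HV = 2738 MPa = 2.738e+09 Pa.
Convert: Contact area A = 14.64 mm² = 1.464e-05 m².
Convert: Depth limit h_lim = 0.3692 mm = 3.692e-04 m.
SI base units throughout: W = 1769 N, H = 2.738e+09 Pa, K = 2.009e-05.
Permissible volume V_lim = h_lim·A = 3.692e-04 · 1.464e-05 = 5.405e-09 m³.
Sliding life L = V_lim·H/(K·W) = 5.405e-09 · 2.738e+09 / (2.009e-05 · 1769) = 416.4 m.

value=416.4 m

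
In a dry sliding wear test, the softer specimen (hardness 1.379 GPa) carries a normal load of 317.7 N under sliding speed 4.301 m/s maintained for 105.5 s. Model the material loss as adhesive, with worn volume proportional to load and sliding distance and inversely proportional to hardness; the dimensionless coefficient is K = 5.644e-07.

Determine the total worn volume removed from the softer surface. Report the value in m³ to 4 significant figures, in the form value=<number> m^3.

value=5.900e-11 m^3

Each operation maintains full float precision; intermediates are shown rounded — a lone final rounding, at four significant digits.
Convert: The distance L = v·t = 4.301 m/s × 105.5 s = 453.8 m.
Convert: Hardness H = 1.379 GPa = 1.379e+09 Pa.
In SI base units: W = 317.7 N, H = 1.379e+09 Pa, K = 5.644e-07.
Worn volume V = K·W·L/H = 5.644e-07 · 317.7 · 453.8 / 1.379e+09 = 5.900e-11 m³.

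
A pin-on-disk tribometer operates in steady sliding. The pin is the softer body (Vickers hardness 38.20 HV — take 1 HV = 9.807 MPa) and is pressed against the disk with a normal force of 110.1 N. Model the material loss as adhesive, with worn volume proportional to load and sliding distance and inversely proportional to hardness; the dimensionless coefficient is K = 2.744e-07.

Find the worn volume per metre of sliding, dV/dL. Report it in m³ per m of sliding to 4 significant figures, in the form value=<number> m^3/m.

value=8.064e-14 m^3/m

Intermediates are displayed rounded. All arithmetic carries full precision — rounded once at the end to four significant figures.
Hardness H = 38.20 HV × 9.807 MPa/HV = 374.6 MPa = 3.746e+08 Pa.
In SI base units: W = 110.1 N, H = 3.746e+08 Pa, K = 2.744e-07.
The wear rate dV/dL = K·W/H (no L dependence): 2.744e-07 · 110.1 / 3.746e+08 = 8.064e-14 m³/m.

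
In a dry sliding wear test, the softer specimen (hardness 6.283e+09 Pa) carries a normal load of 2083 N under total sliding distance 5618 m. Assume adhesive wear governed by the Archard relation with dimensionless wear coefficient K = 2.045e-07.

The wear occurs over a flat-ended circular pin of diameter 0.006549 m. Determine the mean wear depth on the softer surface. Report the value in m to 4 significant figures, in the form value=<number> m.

value=1.131e-05 m

Intermediates appear rounded. All arithmetic holds full precision, and one final rounding, at four significant digits.
Convert: Contact area A = π·d²/4 = π·(0.006549 m)²/4 = 3.369e-05 m².
Restated in SI base units: W = 2083 N, H = 6.283e+09 Pa, K = 2.045e-07.
Apply Archard: V = K·W·L/H = 2.045e-07 · 2083 · 5618 / 6.283e+09 = 3.809e-10 m³.
Mean depth h = V/A = 3.809e-10 / 3.369e-05 = 1.131e-05 m.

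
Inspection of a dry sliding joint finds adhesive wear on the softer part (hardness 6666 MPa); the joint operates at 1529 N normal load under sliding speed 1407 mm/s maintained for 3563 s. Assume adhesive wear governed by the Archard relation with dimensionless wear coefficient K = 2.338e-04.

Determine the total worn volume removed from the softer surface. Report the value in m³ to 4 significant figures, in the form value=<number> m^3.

value=2.688e-07 m^3

All working math runs at exact precision. Intermediates are displayed rounded, and one last rounding: 4 significant digits.
Sliding speed v = 1407 mm/s = 1.407 m/s. Path length L = v·t = 1.407 m/s × 3563 s = 5013 m.
Hardness H = 6666 MPa = 6.666e+09 Pa.
In SI base units, W = 1529 N, H = 6.666e+09 Pa, K = 2.338e-04.
The Archard volume V = K·W·L/H = 2.338e-04 · 1529 · 5013 / 6.666e+09 = 2.688e-07 m³.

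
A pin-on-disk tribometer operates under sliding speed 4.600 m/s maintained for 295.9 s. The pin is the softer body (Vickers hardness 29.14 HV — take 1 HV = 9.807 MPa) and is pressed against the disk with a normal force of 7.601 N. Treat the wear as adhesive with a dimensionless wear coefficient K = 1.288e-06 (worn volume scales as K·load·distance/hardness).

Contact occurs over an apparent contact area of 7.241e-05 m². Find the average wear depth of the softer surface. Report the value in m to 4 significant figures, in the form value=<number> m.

value=6.440e-07 m

Printed values are rounded; every step holds exact precision. Rounded once at the end to four significant digits.
Convert: Sliding distance L = v·t = 4.600 m/s × 295.9 s = 1361 m.
Convert: Hardness H = 29.14 HV × 9.807 MPa/HV = 285.8 MPa = 2.858e+08 Pa.
In SI base units: W = 7.601 N, H = 2.858e+08 Pa, K = 1.288e-06.
Worn volume V = K·W·L/H = 1.288e-06 · 7.601 · 1361 / 2.858e+08 = 4.663e-11 m³.
Wear depth h = V/A = 4.663e-11 / 7.241e-05 = 6.440e-07 m.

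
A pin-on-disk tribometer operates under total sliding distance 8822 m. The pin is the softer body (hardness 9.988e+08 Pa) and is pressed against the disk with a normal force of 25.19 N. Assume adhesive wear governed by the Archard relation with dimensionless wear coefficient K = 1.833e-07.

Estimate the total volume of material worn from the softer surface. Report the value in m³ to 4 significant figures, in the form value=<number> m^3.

value=4.078e-11 m^3

Intermediate values are displayed rounded; each operation holds full precision. Rounded just once, at four significant digits.
SI base units throughout: W = 25.19 N, H = 9.988e+08 Pa, K = 1.833e-07.
By Archard's law, V = K·W·L/H = 1.833e-07 · 25.19 · 8822 / 9.988e+08 = 4.078e-11 m³.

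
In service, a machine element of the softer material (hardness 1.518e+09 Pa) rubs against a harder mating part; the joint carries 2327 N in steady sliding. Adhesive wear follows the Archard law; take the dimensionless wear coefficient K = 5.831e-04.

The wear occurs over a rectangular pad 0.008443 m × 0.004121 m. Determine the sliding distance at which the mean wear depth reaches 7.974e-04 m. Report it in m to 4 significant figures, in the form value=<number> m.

value=31.04 m

Intermediates are printed rounded. All working math carries exact precision, and one final rounding: four significant digits.
Convert: Contact area A = 0.008443 m × 0.004121 m = 3.479e-05 m².
In SI base units, W = 2327 N, H = 1.518e+09 Pa, K = 5.831e-04.
Wearable volume V_lim = h_lim·A = 7.974e-04 · 3.479e-05 = 2.774e-08 m³.
Sliding life L = V_lim·H/(K·W) = 2.774e-08 · 1.518e+09 / (5.831e-04 · 2327) = 31.04 m.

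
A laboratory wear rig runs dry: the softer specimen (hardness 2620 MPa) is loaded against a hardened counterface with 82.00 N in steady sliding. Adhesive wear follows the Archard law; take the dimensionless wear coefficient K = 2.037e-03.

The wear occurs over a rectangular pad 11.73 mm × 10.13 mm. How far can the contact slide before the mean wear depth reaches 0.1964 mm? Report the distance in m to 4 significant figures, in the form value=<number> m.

Printed values are rounded — the algebra maintains full precision — rounded once at the end to four significant digits.
Hardness H = 2620 MPa = 2.620e+09 Pa.
Pad sides 11.73 mm × 10.13 mm = 0.01173 m × 0.01013 m. Contact area A = 0.01173 m × 0.01013 m = 1.188e-04 m².
Depth limit h_lim = 0.1964 mm = 1.964e-04 m.
Expressed in SI base units: W = 82.00 N, H = 2.620e+09 Pa, K = 2.037e-03.
Wearable volume V_lim = h_lim·A = 1.964e-04 · 1.188e-04 = 2.334e-08 m³.
So the life L = V_lim·H/(K·W) = 2.334e-08 · 2.620e+09 / (2.037e-03 · 82.00) = 366.1 m.

value=366.1 m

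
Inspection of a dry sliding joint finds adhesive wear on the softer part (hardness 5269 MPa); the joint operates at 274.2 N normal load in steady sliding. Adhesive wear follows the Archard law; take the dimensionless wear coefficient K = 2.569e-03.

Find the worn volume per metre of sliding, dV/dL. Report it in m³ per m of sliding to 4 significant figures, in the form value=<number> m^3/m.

value=1.337e-10 m^3/m

Shown intermediates are rounded; all working math runs at exact precision — rounded just once: four significant figures.
Hardness H = 5269 MPa = 5.269e+09 Pa.
Restated in SI base units: W = 274.2 N, H = 5.269e+09 Pa, K = 2.569e-03.
The wear rate dV/dL = K·W/H — distance-free: 2.569e-03 · 274.2 / 5.269e+09 = 1.337e-10 m³/m.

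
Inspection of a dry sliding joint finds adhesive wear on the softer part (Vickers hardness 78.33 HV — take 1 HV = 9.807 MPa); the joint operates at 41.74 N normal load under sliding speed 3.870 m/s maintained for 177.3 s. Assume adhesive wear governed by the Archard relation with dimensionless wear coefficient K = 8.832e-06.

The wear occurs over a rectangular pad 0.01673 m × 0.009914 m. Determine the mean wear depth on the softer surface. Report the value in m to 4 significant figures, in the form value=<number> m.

The intermediates are displayed rounded; the computation runs at full float precision — one final rounding to four significant figures.
Path length L = v·t = 3.870 m/s × 177.3 s = 686.2 m.
Hardness H = 78.33 HV × 9.807 MPa/HV = 768.2 MPa = 7.682e+08 Pa.
Contact area A = 0.01673 m × 0.009914 m = 1.659e-04 m².
Expressed in SI base units: W = 41.74 N, H = 7.682e+08 Pa, K = 8.832e-06.
The Archard volume V = K·W·L/H = 8.832e-06 · 41.74 · 686.2 / 7.682e+08 = 3.293e-10 m³.
Mean wear depth h = V/A = 3.293e-10 / 1.659e-04 = 1.985e-06 m.

value=1.985e-06 m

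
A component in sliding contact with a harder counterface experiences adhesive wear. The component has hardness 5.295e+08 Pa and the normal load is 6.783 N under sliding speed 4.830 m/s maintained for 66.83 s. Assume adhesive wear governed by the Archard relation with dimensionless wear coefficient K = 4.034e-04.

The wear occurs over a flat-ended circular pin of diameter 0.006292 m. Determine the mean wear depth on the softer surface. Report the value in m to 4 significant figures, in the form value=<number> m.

The intermediates appear rounded. The computation carries full float precision. Rounded just once, at 4 significant digits.
The distance L = v·t = 4.830 m/s × 66.83 s = 322.8 m.
Contact area A = π·d²/4 = π·(0.006292 m)²/4 = 3.109e-05 m².
Expressed in SI base units: W = 6.783 N, H = 5.295e+08 Pa, K = 4.034e-04.
Archard volume V = K·W·L/H = 4.034e-04 · 6.783 · 322.8 / 5.295e+08 = 1.668e-09 m³.
Depth of wear h = V/A = 1.668e-09 / 3.109e-05 = 5.365e-05 m.

value=5.365e-05 m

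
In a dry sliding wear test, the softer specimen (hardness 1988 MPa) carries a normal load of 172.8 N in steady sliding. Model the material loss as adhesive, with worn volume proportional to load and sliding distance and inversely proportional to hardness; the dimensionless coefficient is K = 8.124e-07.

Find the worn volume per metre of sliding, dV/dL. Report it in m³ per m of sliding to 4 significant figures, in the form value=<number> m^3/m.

value=7.062e-14 m^3/m

Every step maintains full precision — intermediates are shown rounded; one final rounding, at 4 significant figures.
Hardness H = 1988 MPa = 1.988e+09 Pa.
Collected in SI base units: W = 172.8 N, H = 1.988e+09 Pa, K = 8.124e-07.
Sliding wear rate dV/dL = K·W/H, per unit distance: 8.124e-07 · 172.8 / 1.988e+09 = 7.062e-14 m³/m.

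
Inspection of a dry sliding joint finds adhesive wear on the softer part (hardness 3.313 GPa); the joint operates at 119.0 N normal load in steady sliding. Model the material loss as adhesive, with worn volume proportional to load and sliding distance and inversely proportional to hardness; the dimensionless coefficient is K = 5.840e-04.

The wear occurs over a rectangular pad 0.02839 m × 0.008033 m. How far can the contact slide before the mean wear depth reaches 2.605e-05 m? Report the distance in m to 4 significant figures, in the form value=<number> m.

All arithmetic runs at exact precision — intermediate values are shown rounded; a lone final rounding, at 4 significant figures.
Convert: Hardness H = 3.313 GPa = 3.313e+09 Pa.
Convert: Contact area A = 0.02839 m × 0.008033 m = 2.281e-04 m².
Working in SI base units: W = 119.0 N, H = 3.313e+09 Pa, K = 5.840e-04.
Wearable volume V_lim = h_lim·A = 2.605e-05 · 2.281e-04 = 5.941e-09 m³.
So the life L = V_lim·H/(K·W) = 5.941e-09 · 3.313e+09 / (5.840e-04 · 119.0) = 283.2 m.

value=283.2 m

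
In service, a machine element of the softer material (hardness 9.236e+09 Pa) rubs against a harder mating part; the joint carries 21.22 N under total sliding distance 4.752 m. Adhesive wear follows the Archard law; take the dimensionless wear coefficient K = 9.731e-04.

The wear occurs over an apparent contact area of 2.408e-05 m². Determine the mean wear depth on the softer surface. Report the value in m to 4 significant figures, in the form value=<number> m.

value=4.412e-07 m

The algebra keeps full precision; quoted intermediates are rounded; one final rounding: four significant digits.
Collected in SI base units: W = 21.22 N, H = 9.236e+09 Pa, K = 9.731e-04.
Archard volume V = K·W·L/H = 9.731e-04 · 21.22 · 4.752 / 9.236e+09 = 1.062e-11 m³.
Mean wear depth h = V/A = 1.062e-11 / 2.408e-05 = 4.412e-07 m.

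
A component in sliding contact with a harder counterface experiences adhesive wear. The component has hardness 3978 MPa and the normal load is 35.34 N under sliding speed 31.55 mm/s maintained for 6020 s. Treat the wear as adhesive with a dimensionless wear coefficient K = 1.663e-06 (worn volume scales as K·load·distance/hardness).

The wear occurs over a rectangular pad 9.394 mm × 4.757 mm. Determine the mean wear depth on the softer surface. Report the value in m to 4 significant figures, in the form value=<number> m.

value=6.279e-08 m

All arithmetic maintains full precision; the intermediates are printed rounded; one last rounding, at four significant figures.
Sliding speed v = 31.55 mm/s = 0.03155 m/s. The distance L = v·t = 0.03155 m/s × 6020 s = 189.9 m.
Hardness H = 3978 MPa = 3.978e+09 Pa.
Pad sides 9.394 mm × 4.757 mm = 0.009394 m × 0.004757 m. Contact area A = 0.009394 m × 0.004757 m = 4.469e-05 m².
In SI base units, W = 35.34 N, H = 3.978e+09 Pa, K = 1.663e-06.
The Archard volume V = K·W·L/H = 1.663e-06 · 35.34 · 189.9 / 3.978e+09 = 2.806e-12 m³.
Wear depth h = V/A = 2.806e-12 / 4.469e-05 = 6.279e-08 m.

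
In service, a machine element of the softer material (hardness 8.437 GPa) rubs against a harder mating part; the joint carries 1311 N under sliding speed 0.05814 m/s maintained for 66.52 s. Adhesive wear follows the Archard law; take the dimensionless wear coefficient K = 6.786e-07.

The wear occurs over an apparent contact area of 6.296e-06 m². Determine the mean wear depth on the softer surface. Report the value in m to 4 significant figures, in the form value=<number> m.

value=6.477e-08 m

Intermediates appear rounded — the computation maintains exact precision. Rounded just once to four significant digits.
Sliding distance L = v·t = 0.05814 m/s × 66.52 s = 3.867 m.
Hardness H = 8.437 GPa = 8.437e+09 Pa.
Collected in SI base units: W = 1311 N, H = 8.437e+09 Pa, K = 6.786e-07.
Wear volume V = K·W·L/H = 6.786e-07 · 1311 · 3.867 / 8.437e+09 = 4.078e-13 m³.
Depth h = V/A = 4.078e-13 / 6.296e-06 = 6.477e-08 m.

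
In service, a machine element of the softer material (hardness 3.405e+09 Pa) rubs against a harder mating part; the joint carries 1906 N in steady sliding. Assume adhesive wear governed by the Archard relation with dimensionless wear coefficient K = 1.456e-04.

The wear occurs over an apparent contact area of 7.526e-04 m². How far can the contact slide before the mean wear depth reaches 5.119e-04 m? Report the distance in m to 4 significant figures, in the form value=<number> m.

All arithmetic holds full float precision. Intermediates are displayed rounded; rounded once at the end, at four significant digits.
As SI base values: W = 1906 N, H = 3.405e+09 Pa, K = 1.456e-04.
Volume at the limit: V_lim = h_lim·A = 5.119e-04 · 7.526e-04 = 3.853e-07 m³.
So the life L = V_lim·H/(K·W) = 3.853e-07 · 3.405e+09 / (1.456e-04 · 1906) = 4727 m.

value=4727 m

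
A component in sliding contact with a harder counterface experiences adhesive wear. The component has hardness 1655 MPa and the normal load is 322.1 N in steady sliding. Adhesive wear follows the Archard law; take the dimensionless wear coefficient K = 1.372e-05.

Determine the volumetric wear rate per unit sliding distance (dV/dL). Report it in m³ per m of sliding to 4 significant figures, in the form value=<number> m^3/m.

All arithmetic maintains full precision — intermediate values are printed rounded — a single final rounding to four significant figures.
Convert: Hardness H = 1655 MPa = 1.655e+09 Pa.
SI base units throughout: W = 322.1 N, H = 1.655e+09 Pa, K = 1.372e-05.
Volumetric rate dV/dL = K·W/H, so: 1.372e-05 · 322.1 / 1.655e+09 = 2.670e-12 m³/m.

value=2.670e-12 m^3/m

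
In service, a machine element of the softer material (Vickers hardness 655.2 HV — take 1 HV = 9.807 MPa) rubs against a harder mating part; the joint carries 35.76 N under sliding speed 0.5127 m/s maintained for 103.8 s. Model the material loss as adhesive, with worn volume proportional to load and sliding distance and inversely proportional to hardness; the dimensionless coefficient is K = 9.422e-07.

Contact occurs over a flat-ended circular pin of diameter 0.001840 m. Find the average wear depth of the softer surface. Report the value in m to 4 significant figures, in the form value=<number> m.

Every step maintains exact precision; intermediate values are printed rounded — one final rounding to 4 significant digits.
Convert: Distance L = v·t = 0.5127 m/s × 103.8 s = 53.22 m.
Convert: Hardness H = 655.2 HV × 9.807 MPa/HV = 6426 MPa = 6.426e+09 Pa.
Convert: Contact area A = π·d²/4 = π·(0.001840 m)²/4 = 2.659e-06 m².
Expressed in SI base units: W = 35.76 N, H = 6.426e+09 Pa, K = 9.422e-07.
Archard volume V = K·W·L/H = 9.422e-07 · 35.76 · 53.22 / 6.426e+09 = 2.791e-13 m³.
Depth h = V/A = 2.791e-13 / 2.659e-06 = 1.049e-07 m.

value=1.049e-07 m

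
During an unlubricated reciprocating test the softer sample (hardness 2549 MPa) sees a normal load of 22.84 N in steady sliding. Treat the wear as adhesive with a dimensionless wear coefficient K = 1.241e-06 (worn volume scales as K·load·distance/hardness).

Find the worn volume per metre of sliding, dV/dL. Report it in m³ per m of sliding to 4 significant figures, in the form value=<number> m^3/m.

Intermediates are shown rounded — all working math maintains full precision, and a single final rounding, at four significant figures.
Hardness H = 2549 MPa = 2.549e+09 Pa.
As SI base values: W = 22.84 N, H = 2.549e+09 Pa, K = 1.241e-06.
Rate of wear dV/dL = K·W/H — distance-free: 1.241e-06 · 22.84 / 2.549e+09 = 1.112e-14 m³/m.

value=1.112e-14 m^3/m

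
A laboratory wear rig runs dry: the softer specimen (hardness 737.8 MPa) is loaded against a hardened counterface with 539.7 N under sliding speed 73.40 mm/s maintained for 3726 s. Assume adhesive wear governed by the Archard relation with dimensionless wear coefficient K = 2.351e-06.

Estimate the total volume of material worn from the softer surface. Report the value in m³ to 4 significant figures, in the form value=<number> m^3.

The algebra holds full float precision — the intermediates are printed rounded, and a single final rounding to four significant digits.
Sliding speed v = 73.40 mm/s = 0.07340 m/s. The distance L = v·t = 0.07340 m/s × 3726 s = 273.5 m.
Hardness H = 737.8 MPa = 7.378e+08 Pa.
Expressed in SI base units: W = 539.7 N, H = 7.378e+08 Pa, K = 2.351e-06.
The Archard volume V = K·W·L/H = 2.351e-06 · 539.7 · 273.5 / 7.378e+08 = 4.703e-10 m³.

value=4.703e-10 m^3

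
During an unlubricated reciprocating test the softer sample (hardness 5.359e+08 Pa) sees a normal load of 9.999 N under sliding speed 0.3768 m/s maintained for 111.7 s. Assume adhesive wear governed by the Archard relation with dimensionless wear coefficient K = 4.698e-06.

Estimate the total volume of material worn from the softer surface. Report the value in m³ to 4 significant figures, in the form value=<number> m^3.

Intermediates are printed rounded, and the algebra maintains full precision; one last rounding, at four significant digits.
Convert: Total distance L = v·t = 0.3768 m/s × 111.7 s = 42.09 m.
Expressed in SI base units: W = 9.999 N, H = 5.359e+08 Pa, K = 4.698e-06.
Archard relation: V = K·W·L/H = 4.698e-06 · 9.999 · 42.09 / 5.359e+08 = 3.689e-12 m³.

value=3.689e-12 m^3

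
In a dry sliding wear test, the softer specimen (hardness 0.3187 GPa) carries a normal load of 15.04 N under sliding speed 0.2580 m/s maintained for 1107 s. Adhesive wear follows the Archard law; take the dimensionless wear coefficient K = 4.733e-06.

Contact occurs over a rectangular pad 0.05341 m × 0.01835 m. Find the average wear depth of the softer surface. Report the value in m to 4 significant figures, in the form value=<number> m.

value=6.509e-08 m

Intermediate values are printed rounded. Every step holds full float precision — a single final rounding, at four significant figures.
Convert: Path length L = v·t = 0.2580 m/s × 1107 s = 285.6 m.
Convert: Hardness H = 0.3187 GPa = 3.187e+08 Pa.
Convert: Contact area A = 0.05341 m × 0.01835 m = 9.801e-04 m².
Restated in SI base units: W = 15.04 N, H = 3.187e+08 Pa, K = 4.733e-06.
Wear volume V = K·W·L/H = 4.733e-06 · 15.04 · 285.6 / 3.187e+08 = 6.379e-11 m³.
Depth of wear h = V/A = 6.379e-11 / 9.801e-04 = 6.509e-08 m.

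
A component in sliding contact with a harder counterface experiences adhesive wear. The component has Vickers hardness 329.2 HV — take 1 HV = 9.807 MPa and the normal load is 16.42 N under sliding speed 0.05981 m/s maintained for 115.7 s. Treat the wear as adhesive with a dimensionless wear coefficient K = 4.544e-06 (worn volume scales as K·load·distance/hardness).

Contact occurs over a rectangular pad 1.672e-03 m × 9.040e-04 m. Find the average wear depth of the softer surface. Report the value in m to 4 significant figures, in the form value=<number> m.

value=1.058e-07 m

All arithmetic maintains full float precision. Printed values are rounded — one final rounding, at 4 significant digits.
The distance L = v·t = 0.05981 m/s × 115.7 s = 6.920 m.
Hardness H = 329.2 HV × 9.807 MPa/HV = 3228 MPa = 3.228e+09 Pa.
Contact area A = 1.672e-03 m × 9.040e-04 m = 1.511e-06 m².
SI base units throughout: W = 16.42 N, H = 3.228e+09 Pa, K = 4.544e-06.
Archard relation: V = K·W·L/H = 4.544e-06 · 16.42 · 6.920 / 3.228e+09 = 1.599e-13 m³.
Wear depth h = V/A = 1.599e-13 / 1.511e-06 = 1.058e-07 m.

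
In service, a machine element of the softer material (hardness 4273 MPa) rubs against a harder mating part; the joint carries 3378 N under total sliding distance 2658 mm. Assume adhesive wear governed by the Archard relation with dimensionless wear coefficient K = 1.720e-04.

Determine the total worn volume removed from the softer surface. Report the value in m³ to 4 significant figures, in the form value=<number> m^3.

value=3.614e-10 m^3

Intermediates are printed rounded, and the computation holds full float precision; rounded once at the end, at four significant digits.
Convert: Path length L = 2658 mm = 2.658 m.
Convert: Hardness H = 4273 MPa = 4.273e+09 Pa.
In SI base units: W = 3378 N, H = 4.273e+09 Pa, K = 1.720e-04.
By Archard's law, V = K·W·L/H = 1.720e-04 · 3378 · 2.658 / 4.273e+09 = 3.614e-10 m³.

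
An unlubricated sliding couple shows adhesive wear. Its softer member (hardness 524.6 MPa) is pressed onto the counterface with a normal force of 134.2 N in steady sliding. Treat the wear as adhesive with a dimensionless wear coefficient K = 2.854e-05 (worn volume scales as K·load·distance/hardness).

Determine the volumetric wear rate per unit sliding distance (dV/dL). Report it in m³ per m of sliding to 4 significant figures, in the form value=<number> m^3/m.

value=7.301e-12 m^3/m

All working math keeps full float precision — shown intermediates are rounded — rounded once at the end, at four significant figures.
Convert: Hardness H = 524.6 MPa = 5.246e+08 Pa.
Expressed in SI base units: W = 134.2 N, H = 5.246e+08 Pa, K = 2.854e-05.
Volumetric rate dV/dL = K·W/H, per unit distance: 2.854e-05 · 134.2 / 5.246e+08 = 7.301e-12 m³/m.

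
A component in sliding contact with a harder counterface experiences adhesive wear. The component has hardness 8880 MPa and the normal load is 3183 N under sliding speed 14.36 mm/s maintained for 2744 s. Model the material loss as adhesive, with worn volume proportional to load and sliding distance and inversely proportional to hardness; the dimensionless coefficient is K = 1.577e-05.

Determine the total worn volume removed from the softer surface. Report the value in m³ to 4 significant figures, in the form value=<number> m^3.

The intermediates appear rounded; all working math runs at exact precision; one last rounding: 4 significant digits.
Convert: Sliding speed v = 14.36 mm/s = 0.01436 m/s. The distance L = v·t = 0.01436 m/s × 2744 s = 39.40 m.
Convert: Hardness H = 8880 MPa = 8.880e+09 Pa.
SI base units throughout: W = 3183 N, H = 8.880e+09 Pa, K = 1.577e-05.
By Archard's law, V = K·W·L/H = 1.577e-05 · 3183 · 39.40 / 8.880e+09 = 2.227e-10 m³.

value=2.227e-10 m^3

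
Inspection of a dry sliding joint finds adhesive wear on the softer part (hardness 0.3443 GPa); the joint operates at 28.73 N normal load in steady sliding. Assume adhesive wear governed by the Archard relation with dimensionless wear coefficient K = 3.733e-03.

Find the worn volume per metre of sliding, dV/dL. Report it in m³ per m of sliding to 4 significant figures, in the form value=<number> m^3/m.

value=3.115e-10 m^3/m

The intermediates are displayed rounded. Each operation maintains full float precision. Rounded just once to 4 significant figures.
Convert: Hardness H = 0.3443 GPa = 3.443e+08 Pa.
Working in SI base units: W = 28.73 N, H = 3.443e+08 Pa, K = 3.733e-03.
Sliding wear rate dV/dL = K·W/H, so: 3.733e-03 · 28.73 / 3.443e+08 = 3.115e-10 m³/m.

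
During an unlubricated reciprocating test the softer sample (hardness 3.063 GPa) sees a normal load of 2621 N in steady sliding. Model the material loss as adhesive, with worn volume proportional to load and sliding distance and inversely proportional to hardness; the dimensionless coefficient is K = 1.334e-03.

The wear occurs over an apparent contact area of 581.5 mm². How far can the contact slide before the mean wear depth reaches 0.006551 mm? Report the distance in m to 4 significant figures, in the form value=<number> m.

The intermediates are printed rounded — each operation holds exact precision. Rounded once at the end to 4 significant digits.
Hardness H = 3.063 GPa = 3.063e+09 Pa.
Contact area A = 581.5 mm² = 5.815e-04 m².
Depth limit h_lim = 0.006551 mm = 6.551e-06 m.
Collected in SI base units: W = 2621 N, H = 3.063e+09 Pa, K = 1.334e-03.
Permissible volume V_lim = h_lim·A = 6.551e-06 · 5.815e-04 = 3.809e-09 m³.
Sliding life L = V_lim·H/(K·W) = 3.809e-09 · 3.063e+09 / (1.334e-03 · 2621) = 3.337 m.

value=3.337 m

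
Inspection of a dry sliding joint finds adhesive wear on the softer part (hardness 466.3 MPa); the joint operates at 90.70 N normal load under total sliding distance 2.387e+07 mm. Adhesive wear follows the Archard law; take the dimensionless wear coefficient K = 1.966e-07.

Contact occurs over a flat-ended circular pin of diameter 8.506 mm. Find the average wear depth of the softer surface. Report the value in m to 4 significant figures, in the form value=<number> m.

value=1.606e-05 m

Intermediates are shown rounded — each operation runs at full float precision — a lone final rounding: 4 significant figures.
Sliding distance L = 2.387e+07 mm = 2.387e+04 m.
Hardness H = 466.3 MPa = 4.663e+08 Pa.
Pin diameter d = 8.506 mm = 0.008506 m. Contact area A = π·d²/4 = π·(0.008506 m)²/4 = 5.683e-05 m².
As SI base values: W = 90.70 N, H = 4.663e+08 Pa, K = 1.966e-07.
By Archard's law, V = K·W·L/H = 1.966e-07 · 90.70 · 2.387e+04 / 4.663e+08 = 9.128e-10 m³.
Depth of wear h = V/A = 9.128e-10 / 5.683e-05 = 1.606e-05 m.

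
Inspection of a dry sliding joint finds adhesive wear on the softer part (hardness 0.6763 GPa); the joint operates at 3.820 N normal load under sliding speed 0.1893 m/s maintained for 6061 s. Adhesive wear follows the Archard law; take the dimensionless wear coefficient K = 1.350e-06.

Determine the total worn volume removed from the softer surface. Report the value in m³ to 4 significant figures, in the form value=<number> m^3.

value=8.749e-12 m^3

The intermediates are printed rounded. All working math keeps exact precision, and a lone final rounding: 4 significant figures.
The distance L = v·t = 0.1893 m/s × 6061 s = 1147 m.
Hardness H = 0.6763 GPa = 6.763e+08 Pa.
Restated in SI base units: W = 3.820 N, H = 6.763e+08 Pa, K = 1.350e-06.
Apply Archard: V = K·W·L/H = 1.350e-06 · 3.820 · 1147 / 6.763e+08 = 8.749e-12 m³.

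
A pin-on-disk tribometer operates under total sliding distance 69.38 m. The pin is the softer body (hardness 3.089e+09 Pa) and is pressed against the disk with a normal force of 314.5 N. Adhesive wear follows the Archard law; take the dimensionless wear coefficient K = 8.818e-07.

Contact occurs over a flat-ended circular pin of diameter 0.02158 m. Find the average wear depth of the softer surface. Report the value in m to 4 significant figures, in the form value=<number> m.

The intermediates are printed rounded. All working math keeps full precision; a single final rounding to 4 significant figures.
Convert: Contact area A = π·d²/4 = π·(0.02158 m)²/4 = 3.658e-04 m².
As SI base values: W = 314.5 N, H = 3.089e+09 Pa, K = 8.818e-07.
Archard relation: V = K·W·L/H = 8.818e-07 · 314.5 · 69.38 / 3.089e+09 = 6.229e-12 m³.
Depth of wear h = V/A = 6.229e-12 / 3.658e-04 = 1.703e-08 m.

value=1.703e-08 m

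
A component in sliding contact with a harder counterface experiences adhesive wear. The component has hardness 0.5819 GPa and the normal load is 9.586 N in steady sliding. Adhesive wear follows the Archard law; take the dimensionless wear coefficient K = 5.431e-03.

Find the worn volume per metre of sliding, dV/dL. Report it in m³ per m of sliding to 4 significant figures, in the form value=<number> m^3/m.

value=8.947e-11 m^3/m

All arithmetic carries full float precision. The intermediates are printed rounded — a lone final rounding, at 4 significant digits.
Hardness H = 0.5819 GPa = 5.819e+08 Pa.
Expressed in SI base units: W = 9.586 N, H = 5.819e+08 Pa, K = 5.431e-03.
Wear rate dV/dL = K·W/H: 5.431e-03 · 9.586 / 5.819e+08 = 8.947e-11 m³/m.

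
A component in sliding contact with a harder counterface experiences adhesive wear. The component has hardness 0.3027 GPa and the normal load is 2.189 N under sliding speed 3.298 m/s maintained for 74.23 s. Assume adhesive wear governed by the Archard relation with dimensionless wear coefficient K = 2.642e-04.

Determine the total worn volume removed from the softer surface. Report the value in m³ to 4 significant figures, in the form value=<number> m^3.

Intermediate values appear rounded; the algebra maintains full precision. Rounded once at the end: 4 significant digits.
Convert: Total distance L = v·t = 3.298 m/s × 74.23 s = 244.8 m.
Convert: Hardness H = 0.3027 GPa = 3.027e+08 Pa.
Expressed in SI base units: W = 2.189 N, H = 3.027e+08 Pa, K = 2.642e-04.
Volume removed: V = K·W·L/H = 2.642e-04 · 2.189 · 244.8 / 3.027e+08 = 4.677e-10 m³.

value=4.677e-10 m^3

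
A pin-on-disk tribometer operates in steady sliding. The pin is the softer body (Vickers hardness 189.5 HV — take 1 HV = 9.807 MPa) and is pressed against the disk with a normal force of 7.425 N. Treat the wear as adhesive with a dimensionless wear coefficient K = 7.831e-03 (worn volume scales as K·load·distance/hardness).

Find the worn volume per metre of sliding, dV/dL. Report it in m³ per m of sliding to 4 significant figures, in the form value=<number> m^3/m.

The intermediates are displayed rounded — each operation keeps full float precision, and a lone final rounding, at 4 significant digits.
Hardness H = 189.5 HV × 9.807 MPa/HV = 1858 MPa = 1.858e+09 Pa.
Working in SI base units: W = 7.425 N, H = 1.858e+09 Pa, K = 7.831e-03.
The wear rate dV/dL = K·W/H, so: 7.831e-03 · 7.425 / 1.858e+09 = 3.129e-11 m³/m.

value=3.129e-11 m^3/m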